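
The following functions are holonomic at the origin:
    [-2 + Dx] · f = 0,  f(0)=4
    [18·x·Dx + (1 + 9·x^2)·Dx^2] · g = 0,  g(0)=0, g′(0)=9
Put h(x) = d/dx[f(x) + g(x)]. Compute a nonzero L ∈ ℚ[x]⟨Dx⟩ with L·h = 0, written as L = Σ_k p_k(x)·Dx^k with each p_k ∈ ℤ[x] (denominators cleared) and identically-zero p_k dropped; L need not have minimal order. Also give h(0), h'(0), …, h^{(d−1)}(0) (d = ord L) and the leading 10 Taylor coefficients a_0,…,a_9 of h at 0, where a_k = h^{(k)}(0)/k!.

L = (18 - 36·x - 486·x^2 - 324·x^3) + (-11 + 207·x^2 - 162·x^4)·Dx + (1 + 9·x + 18·x^2 + 81·x^3 + 81·x^4)·Dx^2  (order 2).
h: a_k = 17, 16, -65, 32/3, 2203/3, 32/15, -295213/45, 64/315, 18600451/315, 32/2835, …
ICs: h(0) = 17, h′(0) = 16.

f: a_k = 4, 8, 8, 16/3, 8/3, 16/15, 16/45, 32/315, 8/315, 16/2835, …
g: a_k = 0, 9, 0, -27, 0, 729/5, 0, -6561/7, 0, 6561, …
f+g: L₀ = lclm(L_f,L_g), ord ≤ 1+2.
h=h₀': d/dx-closure on L₀ ⇒ L.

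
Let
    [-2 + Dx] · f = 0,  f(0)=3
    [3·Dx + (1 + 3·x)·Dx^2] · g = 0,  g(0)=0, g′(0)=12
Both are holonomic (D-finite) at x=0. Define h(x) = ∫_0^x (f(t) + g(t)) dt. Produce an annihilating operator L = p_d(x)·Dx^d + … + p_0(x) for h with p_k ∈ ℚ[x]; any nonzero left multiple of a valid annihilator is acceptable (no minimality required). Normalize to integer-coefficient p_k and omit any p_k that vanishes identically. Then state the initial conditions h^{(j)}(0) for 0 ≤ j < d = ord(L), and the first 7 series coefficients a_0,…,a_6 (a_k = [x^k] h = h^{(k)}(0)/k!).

f: a_k = 3, 6, 6, 4, 2, 4/5, 4/15, …
g: a_k = 0, 12, -18, 36, -81, 972/5, -486, …
h₀=f+g: left-lcm gives L₀, ord ≤ 3.
h=∫₀ˣh₀: take L = L₀·Dx.
L = (-48 - 36·x)·Dx^2 + (14 - 24·x - 36·x^2)·Dx^3 + (5 + 21·x + 18·x^2)·Dx^4  (order 4).
h: a_k = 0, 3, 9, -4, 10, -79/5, 488/15, …
ICs: h(0) = 0, h′(0) = 3, h′′(0) = 18, h′′′(0) = -24.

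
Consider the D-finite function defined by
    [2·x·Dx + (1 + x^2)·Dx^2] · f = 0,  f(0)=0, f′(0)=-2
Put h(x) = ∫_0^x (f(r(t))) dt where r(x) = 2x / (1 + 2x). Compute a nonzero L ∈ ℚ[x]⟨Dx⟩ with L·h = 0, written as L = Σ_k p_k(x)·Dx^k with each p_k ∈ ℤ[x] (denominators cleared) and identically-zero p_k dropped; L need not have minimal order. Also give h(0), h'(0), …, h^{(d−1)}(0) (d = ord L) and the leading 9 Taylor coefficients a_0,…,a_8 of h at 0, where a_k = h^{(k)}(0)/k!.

f: a_k = 0, -2, 0, 2/3, 0, -2/5, 0, 2/7, 0, …
f∘r: x↦r, Dx↦Dx/r' in L_f ⇒ L₀.
∫: right-multiply L₀ by Dx.
L = (4 + 16·x)·Dx^2 + (1 + 4·x + 8·x^2)·Dx^3  (order 3).
h: a_k = 0, 0, -2, 8/3, -8/3, 0, 128/15, -512/21, 256/7, …
ICs: h(0) = 0, h′(0) = 0, h′′(0) = -4.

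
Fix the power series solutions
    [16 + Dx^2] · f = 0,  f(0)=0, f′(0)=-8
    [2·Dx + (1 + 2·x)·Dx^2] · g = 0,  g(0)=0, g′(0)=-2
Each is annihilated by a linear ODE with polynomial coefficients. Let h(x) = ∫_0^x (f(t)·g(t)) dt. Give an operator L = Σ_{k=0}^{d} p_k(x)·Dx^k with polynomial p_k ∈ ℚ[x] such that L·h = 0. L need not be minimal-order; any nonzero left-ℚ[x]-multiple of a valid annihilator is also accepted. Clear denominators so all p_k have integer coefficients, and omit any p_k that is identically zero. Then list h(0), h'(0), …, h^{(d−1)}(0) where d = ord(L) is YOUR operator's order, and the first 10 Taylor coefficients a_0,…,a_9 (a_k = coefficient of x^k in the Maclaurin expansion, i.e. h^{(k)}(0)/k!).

L = (2688 + 27648·x + 93184·x^2 + 131072·x^3 + 65536·x^4)·Dx + (896 + 5888·x + 12288·x^2 + 8192·x^3)·Dx^2 + (408 + 3712·x + 11904·x^2 + 16384·x^3 + 8192·x^4)·Dx^3 + (56 + 368·x + 768·x^2 + 512·x^3)·Dx^4 + (15 + 124·x + 380·x^2 + 512·x^3 + 256·x^4)·Dx^5  (order 5).
h: a_k = 0, 0, 0, 16/3, -4, -64/15, 16/9, 256/63, -64/15, 13312/2835, …
ICs: h(0) = 0, h′(0) = 0, h′′(0) = 0, h′′′(0) = 32, h′′′′(0) = -96.

f: a_k = 0, -8, 0, 64/3, 0, -256/15, 0, 2048/315, 0, -4096/2835, …
g: a_k = 0, -2, 2, -8/3, 4, -32/5, 32/3, -128/7, 32, -512/9, …
h₀=f·g: eliminate ⇒ L₀, order ≤ 2·2.
Integrate: L := L₀·Dx.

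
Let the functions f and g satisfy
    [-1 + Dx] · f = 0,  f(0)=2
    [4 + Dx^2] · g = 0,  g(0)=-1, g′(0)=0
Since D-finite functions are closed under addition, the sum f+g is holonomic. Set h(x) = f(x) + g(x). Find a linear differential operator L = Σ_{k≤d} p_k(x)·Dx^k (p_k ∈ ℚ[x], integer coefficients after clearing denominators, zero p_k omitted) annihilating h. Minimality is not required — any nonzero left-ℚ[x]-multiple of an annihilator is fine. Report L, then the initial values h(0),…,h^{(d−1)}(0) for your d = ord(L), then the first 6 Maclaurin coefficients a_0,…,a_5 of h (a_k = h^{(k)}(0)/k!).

f: a_k = 2, 2, 1, 1/3, 1/12, 1/60, …
g: a_k = -1, 0, 2, 0, -2/3, 0, …
Weyl lclm of L_f,L_g ⇒ L₀ (ord ≤ 3).
L = -4 + 4·Dx - Dx^2 + Dx^3  (order 3).
h: a_k = 1, 2, 3, 1/3, -7/12, 1/60, …
ICs: h(0) = 1, h′(0) = 2, h′′(0) = 6.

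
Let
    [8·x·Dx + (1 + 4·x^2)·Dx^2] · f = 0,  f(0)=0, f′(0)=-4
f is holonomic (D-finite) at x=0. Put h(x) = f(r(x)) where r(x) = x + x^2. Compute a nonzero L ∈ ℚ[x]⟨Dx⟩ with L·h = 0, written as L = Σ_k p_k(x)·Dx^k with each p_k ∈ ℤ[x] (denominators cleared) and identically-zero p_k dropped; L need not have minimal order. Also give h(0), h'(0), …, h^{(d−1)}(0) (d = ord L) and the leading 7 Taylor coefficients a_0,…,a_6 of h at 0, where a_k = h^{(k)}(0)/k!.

f: a_k = 0, -4, 0, 16/3, 0, -64/5, 0, …
L₀ from L_f via x↦r, Dx↦r'^{-1}Dx.
L = (-2 + 8·x + 32·x^2 + 48·x^3 + 24·x^4)·Dx + (1 + 2·x + 4·x^2 + 16·x^3 + 20·x^4 + 8·x^5)·Dx^2  (order 2).
h: a_k = 0, -4, -4, 16/3, 16, 16/5, -176/3, …
ICs: h(0) = 0, h′(0) = -4.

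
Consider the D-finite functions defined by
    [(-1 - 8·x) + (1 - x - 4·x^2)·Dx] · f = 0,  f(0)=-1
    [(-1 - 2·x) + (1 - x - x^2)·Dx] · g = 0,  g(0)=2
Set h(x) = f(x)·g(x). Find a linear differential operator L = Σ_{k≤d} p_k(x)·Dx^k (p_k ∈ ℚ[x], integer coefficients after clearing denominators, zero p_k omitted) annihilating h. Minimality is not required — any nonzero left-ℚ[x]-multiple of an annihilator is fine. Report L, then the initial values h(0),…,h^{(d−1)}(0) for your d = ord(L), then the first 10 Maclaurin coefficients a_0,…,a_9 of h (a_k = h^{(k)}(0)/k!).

f: a_k = -1, -1, -5, -9, -29, -65, -181, -441, -1165, -2929, …
g: a_k = 2, 2, 4, 6, 10, 16, 26, 42, 68, 110, …
h₀=f·g: eliminate ⇒ L₀, order ≤ 1·1.
L = (-2 - 8·x + 15·x^2 + 16·x^3) + (1 - 2·x - 4·x^2 + 5·x^3 + 4·x^4)·Dx  (order 1).
h: a_k = -2, -4, -16, -38, -112, -280, -754, -1916, -5000, -12774, …
ICs: h(0) = -2.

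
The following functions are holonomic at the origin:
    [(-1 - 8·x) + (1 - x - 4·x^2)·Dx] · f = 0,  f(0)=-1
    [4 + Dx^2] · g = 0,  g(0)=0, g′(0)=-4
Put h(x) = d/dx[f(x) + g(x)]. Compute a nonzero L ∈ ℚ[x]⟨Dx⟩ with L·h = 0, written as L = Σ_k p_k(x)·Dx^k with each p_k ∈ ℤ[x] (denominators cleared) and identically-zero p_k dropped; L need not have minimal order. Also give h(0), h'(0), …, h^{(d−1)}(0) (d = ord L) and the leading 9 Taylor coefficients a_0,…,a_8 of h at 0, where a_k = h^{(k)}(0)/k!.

f: a_k = -1, -1, -5, -9, -29, -65, -181, -441, -1165, …
g: a_k = 0, -4, 0, 8/3, 0, -8/15, 0, 16/315, 0, …
f+g: L₀ = lclm(L_f,L_g), ord ≤ 1+2.
h₀' ⇒ L via d/dx closure of L₀.
L = (1472 + 8672·x + 38224·x^2 + 28480·x^3 + 58880·x^4 + 9216·x^5 + 12288·x^6) + (-116 - 892·x + 504·x^2 + 2312·x^3 + 5920·x^4 + 10368·x^5 + 3584·x^6 + 4096·x^7)·Dx + (368 + 2168·x + 9556·x^2 + 7120·x^3 + 14720·x^4 + 2304·x^5 + 3072·x^6)·Dx^2 + (-29 - 223·x + 126·x^2 + 578·x^3 + 1480·x^4 + 2592·x^5 + 896·x^6 + 1024·x^7)·Dx^3  (order 3).
h: a_k = -5, -10, -19, -116, -983/3, -1086, -138899/45, -9320, -8303723/315, …
ICs: h(0) = -5, h′(0) = -10, h′′(0) = -38.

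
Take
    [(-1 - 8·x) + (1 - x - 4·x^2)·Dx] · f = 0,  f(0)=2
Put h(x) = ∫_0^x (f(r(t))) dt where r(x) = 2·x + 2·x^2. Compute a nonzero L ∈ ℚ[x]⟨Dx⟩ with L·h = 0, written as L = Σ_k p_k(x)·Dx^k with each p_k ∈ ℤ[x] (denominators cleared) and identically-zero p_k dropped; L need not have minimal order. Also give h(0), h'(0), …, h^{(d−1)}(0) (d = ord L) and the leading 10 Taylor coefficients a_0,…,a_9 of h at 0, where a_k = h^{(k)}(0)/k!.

L = (2 + 36·x + 96·x^2 + 64·x^3)·Dx + (-1 + 2·x + 18·x^2 + 32·x^3 + 16·x^4)·Dx^2  (order 2).
h: a_k = 0, 2, 2, 44/3, 56, 280, 1384, 49680/7, 37152, 1776800/9, …
ICs: h(0) = 0, h′(0) = 2.

f: a_k = 2, 2, 10, 18, 58, 130, 362, 882, 2330, 5858, …
h₀=f(r): pull back L_f along r ⇒ L₀.
h=∫₀ˣh₀: take L = L₀·Dx.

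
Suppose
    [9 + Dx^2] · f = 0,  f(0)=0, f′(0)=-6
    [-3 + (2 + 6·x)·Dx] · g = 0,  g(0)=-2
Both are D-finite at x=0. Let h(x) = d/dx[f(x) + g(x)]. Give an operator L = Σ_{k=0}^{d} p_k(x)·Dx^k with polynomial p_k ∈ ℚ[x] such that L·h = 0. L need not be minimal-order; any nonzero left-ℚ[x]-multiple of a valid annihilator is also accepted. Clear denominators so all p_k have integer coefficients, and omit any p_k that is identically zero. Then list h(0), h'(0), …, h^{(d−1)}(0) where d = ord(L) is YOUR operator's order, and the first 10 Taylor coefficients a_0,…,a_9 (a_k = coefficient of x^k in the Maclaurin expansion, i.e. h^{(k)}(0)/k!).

L = (-513 - 648·x - 972·x^2) + (-126 - 810·x - 1944·x^2 - 1944·x^3)·Dx + (-57 - 72·x - 108·x^2)·Dx^2 + (-14 - 90·x - 216·x^2 - 216·x^3)·Dx^3  (order 3).
h: a_k = -9, 9/2, 135/8, 405/16, -11097/128, 45927/256, -2494881/5120, 2814669/2048, -4434223419/1146880, 717740595/65536, …
ICs: h(0) = -9, h′(0) = 9/2, h′′(0) = 135/4.

f: a_k = 0, -6, 0, 9, 0, -81/20, 0, 243/280, 0, -243/2240, …
g: a_k = -2, -3, 9/4, -27/8, 405/64, -1701/128, 15309/512, -72171/1024, 2814669/16384, -14073345/32768, …
f+g: L₀ = lclm(L_f,L_g), ord ≤ 2+1.
Differentiate: ansatz ord ≤ ord L₀ ⇒ L.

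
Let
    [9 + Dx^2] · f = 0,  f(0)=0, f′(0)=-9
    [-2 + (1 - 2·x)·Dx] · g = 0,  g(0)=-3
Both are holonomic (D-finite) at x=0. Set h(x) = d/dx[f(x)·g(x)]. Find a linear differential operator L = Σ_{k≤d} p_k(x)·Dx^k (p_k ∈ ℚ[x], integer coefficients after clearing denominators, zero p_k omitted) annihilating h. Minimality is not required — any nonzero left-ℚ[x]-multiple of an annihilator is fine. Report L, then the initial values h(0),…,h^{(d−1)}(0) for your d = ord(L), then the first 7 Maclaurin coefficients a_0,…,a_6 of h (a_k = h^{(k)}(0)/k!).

f: a_k = 0, -9, 0, 27/2, 0, -243/40, 0, …
g: a_k = -3, -6, -12, -24, -48, -96, -192, …
f·g: L₀ = L_f ⊗_s L_g, ord ≤ 2·1.
Differentiate: ansatz ord ≤ ord L₀ ⇒ L.
L = (1 - 36·x + 36·x^2) + (-4 + 8·x)·Dx + (1 - 4·x + 4·x^2)·Dx^2  (order 2).
h: a_k = 27, 108, 405/2, 540, 11529/8, 34587/10, 643437/80, …
ICs: h(0) = 27, h′(0) = 108.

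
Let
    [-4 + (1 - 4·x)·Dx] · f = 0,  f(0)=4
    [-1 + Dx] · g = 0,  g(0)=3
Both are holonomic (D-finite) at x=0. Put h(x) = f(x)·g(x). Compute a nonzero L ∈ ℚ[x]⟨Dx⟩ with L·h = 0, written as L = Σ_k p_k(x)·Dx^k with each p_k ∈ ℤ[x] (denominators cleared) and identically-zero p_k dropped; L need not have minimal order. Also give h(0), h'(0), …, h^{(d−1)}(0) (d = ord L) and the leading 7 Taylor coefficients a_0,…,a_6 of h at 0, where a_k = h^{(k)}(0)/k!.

L = (5 - 4·x) + (-1 + 4·x)·Dx  (order 1).
h: a_k = 12, 60, 246, 986, 7889/2, 157781/10, 757349/12, …
ICs: h(0) = 12.

f: a_k = 4, 16, 64, 256, 1024, 4096, 16384, …
g: a_k = 3, 3, 3/2, 1/2, 1/8, 1/40, 1/240, …
L₀ := L_f ⊗_s L_g (sym. prod.), ord ≤ 1.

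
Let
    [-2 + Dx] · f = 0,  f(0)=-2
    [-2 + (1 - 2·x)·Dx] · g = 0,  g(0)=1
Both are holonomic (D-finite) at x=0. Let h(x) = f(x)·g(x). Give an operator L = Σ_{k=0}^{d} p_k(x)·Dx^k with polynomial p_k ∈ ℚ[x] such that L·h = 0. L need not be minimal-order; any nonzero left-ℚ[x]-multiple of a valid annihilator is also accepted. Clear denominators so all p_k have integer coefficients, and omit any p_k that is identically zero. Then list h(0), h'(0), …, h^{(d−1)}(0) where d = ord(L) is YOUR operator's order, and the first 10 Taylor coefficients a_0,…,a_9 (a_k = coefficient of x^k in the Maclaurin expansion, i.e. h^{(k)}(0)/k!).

L = (4 - 4·x) + (-1 + 2·x)·Dx  (order 1).
h: a_k = -2, -8, -20, -128/3, -260/3, -2608/15, -15656/45, -43840/63, -438404/315, -1578256/567, …
ICs: h(0) = -2.

f: a_k = -2, -4, -4, -8/3, -4/3, -8/15, -8/45, -16/315, -4/315, -8/2835, …
g: a_k = 1, 2, 4, 8, 16, 32, 64, 128, 256, 512, …
f·g: L₀ = L_f ⊗_s L_g, ord ≤ 1·1.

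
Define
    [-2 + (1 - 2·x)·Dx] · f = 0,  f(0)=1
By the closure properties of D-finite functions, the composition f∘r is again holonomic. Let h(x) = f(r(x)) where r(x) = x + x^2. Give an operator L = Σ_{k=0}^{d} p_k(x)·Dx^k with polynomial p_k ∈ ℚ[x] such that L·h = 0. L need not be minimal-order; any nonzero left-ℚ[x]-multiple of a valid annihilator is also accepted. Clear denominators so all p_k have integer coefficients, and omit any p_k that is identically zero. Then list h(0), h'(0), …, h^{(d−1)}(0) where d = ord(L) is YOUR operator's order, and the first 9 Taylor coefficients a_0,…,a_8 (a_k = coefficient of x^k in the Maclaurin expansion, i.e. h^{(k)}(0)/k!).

L = (2 + 4·x) + (-1 + 2·x + 2·x^2)·Dx  (order 1).
h: a_k = 1, 2, 6, 16, 44, 120, 328, 896, 2448, …
ICs: h(0) = 1.

f: a_k = 1, 2, 4, 8, 16, 32, 64, 128, 256, …
Substitute x→r, Dx→(1/r')Dx; clear ⇒ L₀.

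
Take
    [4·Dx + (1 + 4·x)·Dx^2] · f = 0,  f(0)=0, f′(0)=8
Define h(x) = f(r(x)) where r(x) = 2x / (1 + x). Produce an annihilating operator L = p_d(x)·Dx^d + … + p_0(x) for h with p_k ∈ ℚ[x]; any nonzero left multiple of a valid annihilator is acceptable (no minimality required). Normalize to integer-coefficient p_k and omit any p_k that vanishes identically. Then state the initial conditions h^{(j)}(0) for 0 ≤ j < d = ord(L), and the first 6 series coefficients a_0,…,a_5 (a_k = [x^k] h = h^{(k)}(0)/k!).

L = (10 + 18·x)·Dx + (1 + 10·x + 9·x^2)·Dx^2  (order 2).
h: a_k = 0, 16, -80, 1456/3, -3280, 118096/5, …
ICs: h(0) = 0, h′(0) = 16.

f: a_k = 0, 8, -16, 128/3, -128, 2048/5, …
f∘r: x↦r, Dx↦Dx/r' in L_f ⇒ L₀.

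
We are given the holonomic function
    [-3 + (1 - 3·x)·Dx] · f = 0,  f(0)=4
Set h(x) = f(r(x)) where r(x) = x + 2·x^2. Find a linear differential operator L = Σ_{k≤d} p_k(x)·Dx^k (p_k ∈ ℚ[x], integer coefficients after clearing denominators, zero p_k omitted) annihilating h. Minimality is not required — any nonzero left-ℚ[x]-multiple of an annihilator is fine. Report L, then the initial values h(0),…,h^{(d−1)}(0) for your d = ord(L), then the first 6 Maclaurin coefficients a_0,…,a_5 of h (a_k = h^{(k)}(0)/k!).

f: a_k = 4, 12, 36, 108, 324, 972, …
f∘r: x↦r, Dx↦Dx/r' in L_f ⇒ L₀.
L = (3 + 12·x) + (-1 + 3·x + 6·x^2)·Dx  (order 1).
h: a_k = 4, 12, 60, 252, 1116, 4860, …
ICs: h(0) = 4.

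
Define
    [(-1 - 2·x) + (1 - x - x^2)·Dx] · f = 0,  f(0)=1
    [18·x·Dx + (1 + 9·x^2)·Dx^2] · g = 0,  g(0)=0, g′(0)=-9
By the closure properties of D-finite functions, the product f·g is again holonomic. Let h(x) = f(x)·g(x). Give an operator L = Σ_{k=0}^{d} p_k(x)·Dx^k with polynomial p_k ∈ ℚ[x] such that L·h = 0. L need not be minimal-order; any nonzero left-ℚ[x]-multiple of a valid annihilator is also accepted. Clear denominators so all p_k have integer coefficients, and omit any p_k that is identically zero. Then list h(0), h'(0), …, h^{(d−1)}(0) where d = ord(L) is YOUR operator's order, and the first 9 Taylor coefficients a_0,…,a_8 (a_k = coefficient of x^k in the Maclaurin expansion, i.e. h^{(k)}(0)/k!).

f: a_k = 1, 1, 2, 3, 5, 8, 13, 21, 34, …
g: a_k = 0, -9, 0, 27, 0, -729/5, 0, 6561/7, 0, …
f·g: L₀ = L_f ⊗_s L_g, ord ≤ 1·2.
L = (2 + 18·x + 54·x^2) + (2 - 14·x + 36·x^2 + 54·x^3)·Dx + (-1 + x - 8·x^2 + 9·x^3 + 9·x^4)·Dx^2  (order 2).
h: a_k = 0, -9, -9, 9, 0, -684/5, -684/5, 23229/35, 18441/35, …
ICs: h(0) = 0, h′(0) = -9.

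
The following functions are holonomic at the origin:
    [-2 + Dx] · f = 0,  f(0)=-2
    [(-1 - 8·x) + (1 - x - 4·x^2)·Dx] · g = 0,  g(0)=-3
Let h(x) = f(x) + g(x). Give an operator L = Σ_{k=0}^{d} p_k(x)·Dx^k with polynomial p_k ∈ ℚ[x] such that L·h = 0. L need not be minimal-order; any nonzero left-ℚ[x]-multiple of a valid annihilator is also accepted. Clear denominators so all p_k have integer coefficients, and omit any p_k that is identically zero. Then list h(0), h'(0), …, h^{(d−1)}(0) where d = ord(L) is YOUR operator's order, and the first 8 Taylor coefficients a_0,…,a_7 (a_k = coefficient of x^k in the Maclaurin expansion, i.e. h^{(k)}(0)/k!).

L = (16 + 20·x + 240·x^2 + 128·x^3) + (-6 - 32·x - 124·x^2 + 32·x^3 + 64·x^4)·Dx + (-1 + 11·x + 2·x^2 - 48·x^3 - 32·x^4)·Dx^2  (order 2).
h: a_k = -5, -7, -19, -89/3, -265/3, -2933/15, -24443/45, -416761/315, …
ICs: h(0) = -5, h′(0) = -7.

f: a_k = -2, -4, -4, -8/3, -4/3, -8/15, -8/45, -16/315, …
g: a_k = -3, -3, -15, -27, -87, -195, -543, -1323, …
Sum ⇒ L₀ = lclm(L_f,L_g) in ℚ(x)⟨Dx⟩.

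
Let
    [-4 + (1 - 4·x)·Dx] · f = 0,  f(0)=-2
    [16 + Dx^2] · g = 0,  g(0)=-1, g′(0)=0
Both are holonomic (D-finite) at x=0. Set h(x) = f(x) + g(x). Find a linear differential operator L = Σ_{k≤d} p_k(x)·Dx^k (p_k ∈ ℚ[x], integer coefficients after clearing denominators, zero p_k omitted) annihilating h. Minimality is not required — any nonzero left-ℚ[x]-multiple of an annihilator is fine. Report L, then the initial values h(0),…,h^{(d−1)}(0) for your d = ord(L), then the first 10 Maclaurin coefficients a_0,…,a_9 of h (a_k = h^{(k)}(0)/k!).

L = (448 - 512·x + 1024·x^2) + (-48 + 320·x - 768·x^2 + 1024·x^3)·Dx + (28 - 32·x + 64·x^2)·Dx^2 + (-3 + 20·x - 48·x^2 + 64·x^3)·Dx^3  (order 3).
h: a_k = -3, -8, -24, -128, -1568/3, -2048, -368384/45, -32768, -41288192/315, -524288, …
ICs: h(0) = -3, h′(0) = -8, h′′(0) = -48.

f: a_k = -2, -8, -32, -128, -512, -2048, -8192, -32768, -131072, -524288, …
g: a_k = -1, 0, 8, 0, -32/3, 0, 256/45, 0, -512/315, 0, …
f+g: L₀ = lclm(L_f,L_g), ord ≤ 1+2.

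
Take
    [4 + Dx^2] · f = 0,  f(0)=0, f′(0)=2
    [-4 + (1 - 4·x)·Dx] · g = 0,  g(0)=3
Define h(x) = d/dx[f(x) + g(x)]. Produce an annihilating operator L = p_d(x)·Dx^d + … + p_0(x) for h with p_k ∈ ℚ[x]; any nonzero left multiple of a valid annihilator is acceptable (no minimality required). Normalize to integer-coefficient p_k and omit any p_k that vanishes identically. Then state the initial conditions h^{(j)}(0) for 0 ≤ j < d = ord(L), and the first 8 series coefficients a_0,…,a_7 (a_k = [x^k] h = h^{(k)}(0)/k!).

L = (1568 - 256·x + 512·x^2) + (-100 + 432·x - 192·x^2 + 256·x^3)·Dx + (392 - 64·x + 128·x^2)·Dx^2 + (-25 + 108·x - 48·x^2 + 64·x^3)·Dx^3  (order 3).
h: a_k = 14, 96, 572, 3072, 46084/3, 73728, 15482872/45, 1572864, …
ICs: h(0) = 14, h′(0) = 96, h′′(0) = 1144.

f: a_k = 0, 2, 0, -4/3, 0, 4/15, 0, -8/315, …
g: a_k = 3, 12, 48, 192, 768, 3072, 12288, 49152, …
h₀=f+g: left-lcm gives L₀, ord ≤ 3.
Differentiate: ansatz ord ≤ ord L₀ ⇒ L.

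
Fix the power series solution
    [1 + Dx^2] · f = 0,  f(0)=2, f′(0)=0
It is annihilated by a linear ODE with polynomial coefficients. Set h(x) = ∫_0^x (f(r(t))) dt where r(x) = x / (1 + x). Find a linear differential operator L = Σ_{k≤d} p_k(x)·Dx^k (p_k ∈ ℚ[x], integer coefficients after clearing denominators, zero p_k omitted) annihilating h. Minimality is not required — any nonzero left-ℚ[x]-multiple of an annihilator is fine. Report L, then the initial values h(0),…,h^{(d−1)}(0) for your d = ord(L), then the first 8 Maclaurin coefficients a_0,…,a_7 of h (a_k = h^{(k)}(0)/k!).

f: a_k = 2, 0, -1, 0, 1/12, 0, -1/360, 0, …
Change of var in L_f (x↦r) gives L₀.
∫: right-multiply L₀ by Dx.
L = Dx + (2 + 6·x + 6·x^2 + 2·x^3)·Dx^2 + (1 + 4·x + 6·x^2 + 4·x^3 + x^4)·Dx^3  (order 3).
h: a_k = 0, 2, 0, -1/3, 1/2, -7/12, 11/18, -1501/2520, …
ICs: h(0) = 0, h′(0) = 2, h′′(0) = 0.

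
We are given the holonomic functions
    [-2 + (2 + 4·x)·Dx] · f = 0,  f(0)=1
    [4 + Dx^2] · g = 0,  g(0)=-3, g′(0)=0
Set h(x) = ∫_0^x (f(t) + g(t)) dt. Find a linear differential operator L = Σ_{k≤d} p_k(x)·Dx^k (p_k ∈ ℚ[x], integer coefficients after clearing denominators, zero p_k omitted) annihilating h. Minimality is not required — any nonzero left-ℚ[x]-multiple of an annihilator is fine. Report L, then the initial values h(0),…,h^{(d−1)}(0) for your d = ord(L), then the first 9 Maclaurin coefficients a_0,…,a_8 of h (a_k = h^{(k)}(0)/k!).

f: a_k = 1, 1, -1/2, 1/2, -5/8, 7/8, -21/16, 33/16, -429/128, …
g: a_k = -3, 0, 6, 0, -2, 0, 4/15, 0, -2/105, …
Weyl lclm of L_f,L_g ⇒ L₀ (ord ≤ 3).
Integrate: L := L₀·Dx.
L = (-28 - 64·x - 64·x^2)·Dx + (12 + 88·x + 192·x^2 + 128·x^3)·Dx^2 + (-7 - 16·x - 16·x^2)·Dx^3 + (3 + 22·x + 48·x^2 + 32·x^3)·Dx^4  (order 4).
h: a_k = 0, -2, 1/2, 11/6, 1/8, -21/40, 7/48, -251/1680, 33/128, …
ICs: h(0) = 0, h′(0) = -2, h′′(0) = 1, h′′′(0) = 11.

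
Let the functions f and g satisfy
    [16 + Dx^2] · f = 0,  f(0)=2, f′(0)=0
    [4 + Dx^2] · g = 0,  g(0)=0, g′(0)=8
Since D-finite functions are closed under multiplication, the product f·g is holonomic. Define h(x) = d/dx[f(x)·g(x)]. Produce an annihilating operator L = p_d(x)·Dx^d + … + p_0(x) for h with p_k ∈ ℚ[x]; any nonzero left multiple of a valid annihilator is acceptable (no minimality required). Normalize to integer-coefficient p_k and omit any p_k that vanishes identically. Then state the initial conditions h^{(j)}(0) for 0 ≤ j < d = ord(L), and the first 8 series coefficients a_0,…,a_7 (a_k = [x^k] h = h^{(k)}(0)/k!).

L = 144 + 40·Dx^2 + Dx^4  (order 4).
h: a_k = 16, 0, -416, 0, 3872/3, 0, -69952/45, 0, …
ICs: h(0) = 16, h′(0) = 0, h′′(0) = -832, h′′′(0) = 0.

f: a_k = 2, 0, -16, 0, 64/3, 0, -512/45, 0, …
g: a_k = 0, 8, 0, -16/3, 0, 16/15, 0, -32/315, …
Product ⇒ symmetric product L₀, ord ≤ 4.
Derive L from L₀ (diff closure).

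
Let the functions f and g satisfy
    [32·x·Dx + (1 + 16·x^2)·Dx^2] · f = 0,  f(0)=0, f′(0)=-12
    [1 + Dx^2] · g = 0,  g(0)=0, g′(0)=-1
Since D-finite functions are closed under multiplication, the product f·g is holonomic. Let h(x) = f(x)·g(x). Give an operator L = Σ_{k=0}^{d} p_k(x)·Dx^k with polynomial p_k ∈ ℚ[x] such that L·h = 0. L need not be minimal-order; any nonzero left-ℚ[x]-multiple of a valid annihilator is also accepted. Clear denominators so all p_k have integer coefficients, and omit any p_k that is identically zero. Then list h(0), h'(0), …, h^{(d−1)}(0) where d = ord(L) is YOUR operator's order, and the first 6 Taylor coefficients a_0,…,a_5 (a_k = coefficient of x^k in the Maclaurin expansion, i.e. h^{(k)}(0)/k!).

L = (1105 + 51776·x^2 + 22016·x^4 + 16384·x^6 + 65536·x^8) + (2112·x + 35840·x^3 + 49152·x^5 + 262144·x^7)·Dx + (1122 + 52352·x^2 + 27648·x^4 + 32768·x^6 + 131072·x^8)·Dx^2 + (2112·x + 35840·x^3 + 49152·x^5 + 262144·x^7)·Dx^3 + (17 + 576·x^2 + 5632·x^4 + 16384·x^6 + 65536·x^8)·Dx^4  (order 4).
h: a_k = 0, 0, 12, 0, -66, 0, …
ICs: h(0) = 0, h′(0) = 0, h′′(0) = 24, h′′′(0) = 0.

f: a_k = 0, -12, 0, 64, 0, -3072/5, …
g: a_k = 0, -1, 0, 1/6, 0, -1/120, …
L₀ := L_f ⊗_s L_g (sym. prod.), ord ≤ 4.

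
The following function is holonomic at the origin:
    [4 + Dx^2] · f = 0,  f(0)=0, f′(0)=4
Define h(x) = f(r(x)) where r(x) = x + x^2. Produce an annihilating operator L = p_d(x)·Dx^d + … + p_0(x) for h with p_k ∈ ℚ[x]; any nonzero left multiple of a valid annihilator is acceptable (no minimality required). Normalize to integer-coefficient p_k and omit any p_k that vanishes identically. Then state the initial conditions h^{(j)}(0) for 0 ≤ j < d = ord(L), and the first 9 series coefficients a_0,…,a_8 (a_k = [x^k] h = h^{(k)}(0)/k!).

L = (4 + 24·x + 48·x^2 + 32·x^3) - 2·Dx + (1 + 2·x)·Dx^2  (order 2).
h: a_k = 0, 4, 4, -8/3, -8, -112/15, 0, 1664/315, 224/45, …
ICs: h(0) = 0, h′(0) = 4.

f: a_k = 0, 4, 0, -8/3, 0, 8/15, 0, -16/315, 0, …
Change of var in L_f (x↦r) gives L₀.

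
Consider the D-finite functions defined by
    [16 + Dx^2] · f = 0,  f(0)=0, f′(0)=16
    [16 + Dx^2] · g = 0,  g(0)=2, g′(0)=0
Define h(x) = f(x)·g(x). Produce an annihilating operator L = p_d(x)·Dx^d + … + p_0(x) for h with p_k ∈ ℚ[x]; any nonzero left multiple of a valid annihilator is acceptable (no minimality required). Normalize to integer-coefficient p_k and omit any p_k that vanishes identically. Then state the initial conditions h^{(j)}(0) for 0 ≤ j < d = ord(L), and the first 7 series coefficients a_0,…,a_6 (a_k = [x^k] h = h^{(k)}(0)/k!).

L = 64·Dx + Dx^3  (order 3).
h: a_k = 0, 32, 0, -1024/3, 0, 16384/15, 0, …
ICs: h(0) = 0, h′(0) = 32, h′′(0) = 0.

f: a_k = 0, 16, 0, -128/3, 0, 512/15, 0, …
g: a_k = 2, 0, -16, 0, 64/3, 0, -512/45, …
L₀ := L_f ⊗_s L_g (sym. prod.), ord ≤ 4.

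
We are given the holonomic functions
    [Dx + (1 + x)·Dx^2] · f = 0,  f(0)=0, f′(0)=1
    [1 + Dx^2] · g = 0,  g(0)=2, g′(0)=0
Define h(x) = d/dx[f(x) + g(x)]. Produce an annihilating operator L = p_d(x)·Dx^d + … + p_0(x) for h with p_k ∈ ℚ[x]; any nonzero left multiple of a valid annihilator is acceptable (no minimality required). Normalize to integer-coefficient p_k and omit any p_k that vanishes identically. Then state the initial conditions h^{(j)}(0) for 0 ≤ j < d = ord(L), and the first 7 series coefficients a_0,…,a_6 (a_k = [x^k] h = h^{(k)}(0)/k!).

f: a_k = 0, 1, -1/2, 1/3, -1/4, 1/5, -1/6, …
g: a_k = 2, 0, -1, 0, 1/12, 0, -1/360, …
f+g: L₀ = lclm(L_f,L_g), ord ≤ 2+2.
h₀' ⇒ L via d/dx closure of L₀.
L = (7 + 2·x + x^2) + (3 + 5·x + 3·x^2 + x^3)·Dx + (7 + 2·x + x^2)·Dx^2 + (3 + 5·x + 3·x^2 + x^3)·Dx^3  (order 3).
h: a_k = 1, -3, 1, -2/3, 1, -61/60, 1, …
ICs: h(0) = 1, h′(0) = -3, h′′(0) = 2.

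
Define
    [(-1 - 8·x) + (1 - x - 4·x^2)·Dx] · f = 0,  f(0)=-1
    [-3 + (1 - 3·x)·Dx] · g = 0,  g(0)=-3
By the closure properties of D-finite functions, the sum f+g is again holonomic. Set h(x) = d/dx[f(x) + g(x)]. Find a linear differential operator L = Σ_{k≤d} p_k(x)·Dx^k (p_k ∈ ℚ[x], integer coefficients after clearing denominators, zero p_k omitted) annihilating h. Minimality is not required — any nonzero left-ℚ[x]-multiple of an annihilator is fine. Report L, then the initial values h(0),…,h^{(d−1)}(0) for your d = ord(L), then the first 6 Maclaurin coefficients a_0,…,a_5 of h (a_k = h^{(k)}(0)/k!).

L = (54 - 288·x + 1728·x^2 - 2304·x^3 + 1728·x^4) + (-42·x - 144·x^2 + 1248·x^3 - 2088·x^4 + 1728·x^5)·Dx + (-1 + 16·x - 71·x^2 + 96·x^3 + 72·x^4 - 312·x^5 + 288·x^6)·Dx^2  (order 2).
h: a_k = -10, -64, -270, -1088, -3970, -14208, …
ICs: h(0) = -10, h′(0) = -64.

f: a_k = -1, -1, -5, -9, -29, -65, …
g: a_k = -3, -9, -27, -81, -243, -729, …
h₀=f+g: left-lcm gives L₀, ord ≤ 2.
h₀' ⇒ L via d/dx closure of L₀.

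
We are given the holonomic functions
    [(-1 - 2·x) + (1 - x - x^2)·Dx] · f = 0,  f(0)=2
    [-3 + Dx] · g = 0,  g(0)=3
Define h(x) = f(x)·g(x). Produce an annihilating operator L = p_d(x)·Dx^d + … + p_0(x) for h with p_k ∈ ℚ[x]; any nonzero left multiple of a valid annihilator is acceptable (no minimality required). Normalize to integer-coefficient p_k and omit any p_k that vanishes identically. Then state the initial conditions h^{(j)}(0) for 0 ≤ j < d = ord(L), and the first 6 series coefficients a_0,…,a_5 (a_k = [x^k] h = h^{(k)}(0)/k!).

f: a_k = 2, 2, 4, 6, 10, 16, …
g: a_k = 3, 9, 27/2, 27/2, 81/8, 243/40, …
Product ⇒ symmetric product L₀, ord ≤ 1.
L = (4 - x - 3·x^2) + (-1 + x + x^2)·Dx  (order 1).
h: a_k = 6, 24, 57, 108, 741/4, 1527/5, …
ICs: h(0) = 6.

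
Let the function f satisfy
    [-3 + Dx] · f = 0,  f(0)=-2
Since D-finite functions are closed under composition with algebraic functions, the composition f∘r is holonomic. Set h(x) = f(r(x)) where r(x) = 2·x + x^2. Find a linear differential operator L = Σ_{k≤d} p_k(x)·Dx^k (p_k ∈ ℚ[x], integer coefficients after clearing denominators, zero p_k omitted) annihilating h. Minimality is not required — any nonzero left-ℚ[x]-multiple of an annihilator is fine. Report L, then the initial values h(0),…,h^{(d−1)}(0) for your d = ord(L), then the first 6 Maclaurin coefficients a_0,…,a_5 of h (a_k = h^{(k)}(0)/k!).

L = (-6 - 6·x) + Dx  (order 1).
h: a_k = -2, -12, -42, -108, -225, -1998/5, …
ICs: h(0) = -2.

f: a_k = -2, -6, -9, -9, -27/4, -81/20, …
L₀ from L_f via x↦r, Dx↦r'^{-1}Dx.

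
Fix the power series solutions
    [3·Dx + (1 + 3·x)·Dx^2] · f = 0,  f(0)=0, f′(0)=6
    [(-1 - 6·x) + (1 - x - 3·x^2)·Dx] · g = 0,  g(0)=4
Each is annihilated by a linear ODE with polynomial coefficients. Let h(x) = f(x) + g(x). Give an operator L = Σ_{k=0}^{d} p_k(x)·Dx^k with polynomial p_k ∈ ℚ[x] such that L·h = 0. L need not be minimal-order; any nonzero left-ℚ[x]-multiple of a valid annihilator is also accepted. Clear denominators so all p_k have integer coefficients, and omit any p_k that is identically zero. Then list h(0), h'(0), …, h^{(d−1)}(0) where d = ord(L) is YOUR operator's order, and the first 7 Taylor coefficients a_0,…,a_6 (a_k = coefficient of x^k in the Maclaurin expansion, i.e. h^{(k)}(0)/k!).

L = (-270 - 1422·x - 3780·x^2 - 2916·x^3 - 2916·x^4)·Dx + (-24 - 468·x - 2736·x^2 - 5616·x^3 - 5994·x^4 - 4860·x^5)·Dx^2 + (11 + 79·x + 129·x^2 - 171·x^3 - 783·x^4 - 1377·x^5 - 972·x^6)·Dx^3  (order 3).
h: a_k = 4, 10, 7, 46, 71/2, 1286/5, 145, …
ICs: h(0) = 4, h′(0) = 10, h′′(0) = 14.

f: a_k = 0, 6, -9, 18, -81/2, 486/5, -243, …
g: a_k = 4, 4, 16, 28, 76, 160, 388, …
h₀=f+g: left-lcm gives L₀, ord ≤ 3.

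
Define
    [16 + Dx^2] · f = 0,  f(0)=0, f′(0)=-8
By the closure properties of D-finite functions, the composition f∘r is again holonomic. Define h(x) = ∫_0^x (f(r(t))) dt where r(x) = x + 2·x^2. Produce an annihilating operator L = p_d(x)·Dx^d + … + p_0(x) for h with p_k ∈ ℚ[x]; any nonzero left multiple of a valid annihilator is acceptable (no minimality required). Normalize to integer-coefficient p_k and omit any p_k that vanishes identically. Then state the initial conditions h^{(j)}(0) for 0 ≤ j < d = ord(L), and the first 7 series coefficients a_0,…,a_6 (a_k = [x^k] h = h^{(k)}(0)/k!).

f: a_k = 0, -8, 0, 64/3, 0, -256/15, 0, …
h₀=f(r): pull back L_f along r ⇒ L₀.
∫: right-multiply L₀ by Dx.
L = (16 + 192·x + 768·x^2 + 1024·x^3)·Dx - 4·Dx^2 + (1 + 4·x)·Dx^3  (order 3).
h: a_k = 0, 0, -4, -16/3, 16/3, 128/5, 1792/45, …
ICs: h(0) = 0, h′(0) = 0, h′′(0) = -8.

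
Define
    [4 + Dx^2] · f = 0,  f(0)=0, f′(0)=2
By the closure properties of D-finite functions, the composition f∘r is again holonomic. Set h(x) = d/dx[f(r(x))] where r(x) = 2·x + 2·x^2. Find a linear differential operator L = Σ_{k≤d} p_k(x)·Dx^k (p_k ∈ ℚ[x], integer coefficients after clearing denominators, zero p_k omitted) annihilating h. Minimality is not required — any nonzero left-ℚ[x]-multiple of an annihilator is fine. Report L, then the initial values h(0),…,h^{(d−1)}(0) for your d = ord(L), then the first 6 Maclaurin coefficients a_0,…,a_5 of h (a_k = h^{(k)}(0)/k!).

L = (28 + 128·x + 384·x^2 + 512·x^3 + 256·x^4) + (-6 - 12·x)·Dx + (1 + 4·x + 4·x^2)·Dx^2  (order 2).
h: a_k = 4, 8, -32, -128, -352/3, 192, …
ICs: h(0) = 4, h′(0) = 8.

f: a_k = 0, 2, 0, -4/3, 0, 4/15, …
Change of var in L_f (x↦r) gives L₀.
Differentiate: ansatz ord ≤ ord L₀ ⇒ L.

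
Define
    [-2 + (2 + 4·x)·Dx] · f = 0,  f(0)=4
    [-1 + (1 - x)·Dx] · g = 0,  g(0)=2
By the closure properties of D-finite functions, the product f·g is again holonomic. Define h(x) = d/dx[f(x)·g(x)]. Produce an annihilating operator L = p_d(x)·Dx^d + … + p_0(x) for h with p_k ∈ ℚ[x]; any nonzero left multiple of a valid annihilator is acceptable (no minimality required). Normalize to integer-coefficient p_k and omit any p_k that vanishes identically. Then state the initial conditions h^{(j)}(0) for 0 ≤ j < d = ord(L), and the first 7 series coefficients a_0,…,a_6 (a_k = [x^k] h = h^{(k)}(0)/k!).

L = (3 + 12·x + 3·x^2) + (-2 - 3·x + 3·x^2 + 2·x^3)·Dx  (order 1).
h: a_k = 16, 24, 48, 44, 90, 45, 168, …
ICs: h(0) = 16.

f: a_k = 4, 4, -2, 2, -5/2, 7/2, -21/4, …
g: a_k = 2, 2, 2, 2, 2, 2, 2, …
Sym-product of L_f,L_g gives L₀ (≤ ord 1).
h₀' ⇒ L via d/dx closure of L₀.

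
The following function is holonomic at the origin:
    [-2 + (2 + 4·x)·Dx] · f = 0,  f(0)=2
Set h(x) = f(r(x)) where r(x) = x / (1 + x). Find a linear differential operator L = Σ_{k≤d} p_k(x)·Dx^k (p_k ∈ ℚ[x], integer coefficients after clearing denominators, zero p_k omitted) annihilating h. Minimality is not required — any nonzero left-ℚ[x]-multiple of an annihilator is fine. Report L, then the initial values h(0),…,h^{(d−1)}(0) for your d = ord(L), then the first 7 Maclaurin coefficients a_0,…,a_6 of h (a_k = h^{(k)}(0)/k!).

f: a_k = 2, 2, -1, 1, -5/4, 7/4, -21/8, …
f∘r: x↦r, Dx↦Dx/r' in L_f ⇒ L₀.
L = -1 + (1 + 4·x + 3·x^2)·Dx  (order 1).
h: a_k = 2, 2, -3, 5, -37/4, 75/4, -327/8, …
ICs: h(0) = 2.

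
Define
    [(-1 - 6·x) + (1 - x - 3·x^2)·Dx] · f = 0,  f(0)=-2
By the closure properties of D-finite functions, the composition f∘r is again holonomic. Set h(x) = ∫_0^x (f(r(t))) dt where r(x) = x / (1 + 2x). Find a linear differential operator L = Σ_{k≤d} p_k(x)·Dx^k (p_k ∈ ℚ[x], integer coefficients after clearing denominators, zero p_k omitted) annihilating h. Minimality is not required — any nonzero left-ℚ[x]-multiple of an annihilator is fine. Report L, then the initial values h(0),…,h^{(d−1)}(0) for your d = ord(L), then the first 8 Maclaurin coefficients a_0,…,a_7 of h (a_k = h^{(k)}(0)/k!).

f: a_k = -2, -2, -8, -14, -38, -80, -194, -434, …
f∘r: x↦r, Dx↦Dx/r' in L_f ⇒ L₀.
h=∫h₀ ⇒ L = L₀·Dx.
L = (1 + 8·x)·Dx + (-1 - 5·x - 5·x^2 + 2·x^3)·Dx^2  (order 2).
h: a_k = 0, -2, -1, -4/3, 5/2, -34/5, 56/3, -370/7, …
ICs: h(0) = 0, h′(0) = -2.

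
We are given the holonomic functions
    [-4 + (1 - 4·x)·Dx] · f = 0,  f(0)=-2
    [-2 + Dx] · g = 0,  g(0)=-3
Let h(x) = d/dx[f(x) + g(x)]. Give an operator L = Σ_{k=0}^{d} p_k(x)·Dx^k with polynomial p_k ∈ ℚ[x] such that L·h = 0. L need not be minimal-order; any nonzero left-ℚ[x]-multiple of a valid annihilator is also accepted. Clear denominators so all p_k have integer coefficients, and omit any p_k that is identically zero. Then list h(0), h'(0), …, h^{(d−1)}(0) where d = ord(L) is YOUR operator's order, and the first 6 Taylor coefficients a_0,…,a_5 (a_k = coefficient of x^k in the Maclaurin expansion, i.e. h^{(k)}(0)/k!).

f: a_k = -2, -8, -32, -128, -512, -2048, …
g: a_k = -3, -6, -6, -4, -2, -4/5, …
f+g: L₀ = lclm(L_f,L_g), ord ≤ 1+1.
h=h₀': d/dx-closure on L₀ ⇒ L.
L = (80 + 64·x) + (-46 - 16·x + 32·x^2)·Dx + (3 - 8·x - 16·x^2)·Dx^2  (order 2).
h: a_k = -14, -76, -396, -2056, -10244, -245768/5, …
ICs: h(0) = -14, h′(0) = -76.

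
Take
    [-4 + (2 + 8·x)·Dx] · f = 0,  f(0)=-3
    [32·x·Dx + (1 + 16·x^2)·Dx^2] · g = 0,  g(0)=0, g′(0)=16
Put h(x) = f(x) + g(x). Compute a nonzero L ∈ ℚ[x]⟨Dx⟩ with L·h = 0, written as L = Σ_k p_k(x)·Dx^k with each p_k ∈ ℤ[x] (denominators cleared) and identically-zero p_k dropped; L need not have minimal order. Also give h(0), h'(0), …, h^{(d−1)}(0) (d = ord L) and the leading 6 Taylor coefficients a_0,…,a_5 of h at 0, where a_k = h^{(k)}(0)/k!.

L = (-32 - 320·x + 1536·x^2 + 3072·x^3)·Dx + (-22 - 128·x + 320·x^2 + 6144·x^3 + 10752·x^4)·Dx^2 + (-1 + 12·x + 96·x^2 + 384·x^3 + 1792·x^4 + 3072·x^5)·Dx^3  (order 3).
h: a_k = -3, 10, 6, -292/3, 30, 3676/5, …
ICs: h(0) = -3, h′(0) = 10, h′′(0) = 12.

f: a_k = -3, -6, 6, -12, 30, -84, …
g: a_k = 0, 16, 0, -256/3, 0, 4096/5, …
L₀ := lclm(L_f,L_g); ord L₀ ≤ 1+2.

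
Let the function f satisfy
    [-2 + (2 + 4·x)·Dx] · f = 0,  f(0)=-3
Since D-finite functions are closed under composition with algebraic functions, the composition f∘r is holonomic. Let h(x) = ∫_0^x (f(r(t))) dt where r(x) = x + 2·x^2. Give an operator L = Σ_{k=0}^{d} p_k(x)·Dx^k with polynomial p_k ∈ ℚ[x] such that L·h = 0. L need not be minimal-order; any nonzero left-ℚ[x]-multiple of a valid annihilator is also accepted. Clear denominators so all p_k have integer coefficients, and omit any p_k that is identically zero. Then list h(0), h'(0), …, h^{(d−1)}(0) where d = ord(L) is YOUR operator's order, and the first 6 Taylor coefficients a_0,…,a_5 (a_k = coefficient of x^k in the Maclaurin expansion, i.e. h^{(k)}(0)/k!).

L = (-1 - 4·x)·Dx + (1 + 2·x + 4·x^2)·Dx^2  (order 2).
h: a_k = 0, -3, -3/2, -3/2, 9/8, -9/40, …
ICs: h(0) = 0, h′(0) = -3.

f: a_k = -3, -3, 3/2, -3/2, 15/8, -21/8, …
Substitute x→r, Dx→(1/r')Dx; clear ⇒ L₀.
∫: right-multiply L₀ by Dx.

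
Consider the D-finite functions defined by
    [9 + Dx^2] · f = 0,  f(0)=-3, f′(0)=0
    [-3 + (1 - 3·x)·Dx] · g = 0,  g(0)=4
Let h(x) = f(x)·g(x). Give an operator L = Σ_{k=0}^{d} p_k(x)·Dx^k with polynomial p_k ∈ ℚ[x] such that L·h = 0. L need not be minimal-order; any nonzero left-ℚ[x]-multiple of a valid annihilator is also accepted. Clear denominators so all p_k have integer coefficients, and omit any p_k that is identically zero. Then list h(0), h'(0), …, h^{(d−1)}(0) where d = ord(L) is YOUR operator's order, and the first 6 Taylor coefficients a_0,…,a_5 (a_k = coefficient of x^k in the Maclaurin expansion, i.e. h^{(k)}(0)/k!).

L = (-9 + 27·x) + 6·Dx + (-1 + 3·x)·Dx^2  (order 2).
h: a_k = -12, -36, -54, -162, -1053/2, -3159/2, …
ICs: h(0) = -12, h′(0) = -36.

f: a_k = -3, 0, 27/2, 0, -81/8, 0, …
g: a_k = 4, 12, 36, 108, 324, 972, …
L₀ := L_f ⊗_s L_g (sym. prod.), ord ≤ 2.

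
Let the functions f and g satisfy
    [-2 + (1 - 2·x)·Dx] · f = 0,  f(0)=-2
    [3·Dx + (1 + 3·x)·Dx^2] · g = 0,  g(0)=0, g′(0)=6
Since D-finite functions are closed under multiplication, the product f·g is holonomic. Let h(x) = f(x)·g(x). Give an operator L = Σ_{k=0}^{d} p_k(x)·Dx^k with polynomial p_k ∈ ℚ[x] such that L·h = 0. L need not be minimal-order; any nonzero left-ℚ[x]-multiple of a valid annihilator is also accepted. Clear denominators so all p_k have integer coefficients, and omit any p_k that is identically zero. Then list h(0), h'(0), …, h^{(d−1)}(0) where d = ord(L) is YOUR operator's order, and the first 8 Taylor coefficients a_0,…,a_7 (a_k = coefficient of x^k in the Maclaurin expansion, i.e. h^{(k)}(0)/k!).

L = 6 + (1 + 18·x)·Dx + (-1 - x + 6·x^2)·Dx^2  (order 2).
h: a_k = 0, -12, -6, -48, -15, -1122/5, 186/5, -41136/35, …
ICs: h(0) = 0, h′(0) = -12.

f: a_k = -2, -4, -8, -16, -32, -64, -128, -256, …
g: a_k = 0, 6, -9, 18, -81/2, 486/5, -243, 4374/7, …
f·g: L₀ = L_f ⊗_s L_g, ord ≤ 1·2.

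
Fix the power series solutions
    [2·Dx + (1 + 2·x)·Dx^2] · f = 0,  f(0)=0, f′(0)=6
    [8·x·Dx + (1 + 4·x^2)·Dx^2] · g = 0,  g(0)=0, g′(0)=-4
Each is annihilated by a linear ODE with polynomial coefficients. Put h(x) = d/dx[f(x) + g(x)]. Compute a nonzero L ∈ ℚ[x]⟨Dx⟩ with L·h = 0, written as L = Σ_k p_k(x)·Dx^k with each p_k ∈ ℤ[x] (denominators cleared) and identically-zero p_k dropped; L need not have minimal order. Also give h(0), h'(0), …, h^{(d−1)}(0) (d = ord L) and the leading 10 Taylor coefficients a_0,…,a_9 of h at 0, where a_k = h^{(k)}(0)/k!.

f: a_k = 0, 6, -6, 8, -12, 96/5, -32, 384/7, -96, 512/3, …
g: a_k = 0, -4, 0, 16/3, 0, -64/5, 0, 256/7, 0, -1024/9, …
Weyl lclm of L_f,L_g ⇒ L₀ (ord ≤ 4).
Differentiate: ansatz ord ≤ ord L₀ ⇒ L.
L = (-8 - 48·x + 96·x^2 + 64·x^3) + (-8 - 16·x + 192·x^3 + 128·x^4)·Dx + (-1 + 2·x + 8·x^2 + 16·x^3 + 48·x^4 + 32·x^5)·Dx^2  (order 2).
h: a_k = 2, -12, 40, -48, 32, -192, 640, -768, 512, -3072, …
ICs: h(0) = 2, h′(0) = -12.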